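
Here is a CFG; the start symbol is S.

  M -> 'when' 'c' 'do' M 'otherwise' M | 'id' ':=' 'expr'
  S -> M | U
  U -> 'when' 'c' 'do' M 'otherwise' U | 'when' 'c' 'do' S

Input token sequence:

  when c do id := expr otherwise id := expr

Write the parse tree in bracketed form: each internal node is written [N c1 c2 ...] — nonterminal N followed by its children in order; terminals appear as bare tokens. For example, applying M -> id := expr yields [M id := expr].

S
M
when c do M otherwise M
when c do id := expr otherwise M
when c do id := expr otherwise id := expr

[S [M when c do [M id := expr] otherwise [M id := expr]]]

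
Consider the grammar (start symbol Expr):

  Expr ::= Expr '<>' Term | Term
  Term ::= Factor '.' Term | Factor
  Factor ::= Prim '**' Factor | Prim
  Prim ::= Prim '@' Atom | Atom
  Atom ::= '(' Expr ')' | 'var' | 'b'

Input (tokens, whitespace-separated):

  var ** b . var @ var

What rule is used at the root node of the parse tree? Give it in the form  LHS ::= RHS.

Expr ::= Term

[Expr [Term [Factor [Prim [Atom var]] ** [Factor [Prim [Atom b]]]] . [Term [Factor [Prim [Prim [Atom var]] @ [Atom var]]]]]]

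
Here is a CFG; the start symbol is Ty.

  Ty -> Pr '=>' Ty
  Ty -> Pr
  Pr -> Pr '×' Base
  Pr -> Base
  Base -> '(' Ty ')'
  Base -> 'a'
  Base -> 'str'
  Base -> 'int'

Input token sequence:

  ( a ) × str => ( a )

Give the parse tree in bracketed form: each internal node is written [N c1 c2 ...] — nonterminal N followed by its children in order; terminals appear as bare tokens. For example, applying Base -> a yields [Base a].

Ty
Pr => Ty
Pr × Base => Ty
Base × Base => Ty
( Ty ) × Base => Ty
( Pr ) × Base => Ty
( Base ) × Base => Ty
( a ) × Base => Ty
( a ) × str => Ty
( a ) × str => Pr
( a ) × str => Base
( a ) × str => ( Ty )
( a ) × str => ( Pr )
( a ) × str => ( Base )
( a ) × str => ( a )

[Ty [Pr [Pr [Base ( [Ty [Pr [Base a]]] )]] × [Base str]] => [Ty [Pr [Base ( [Ty [Pr [Base a]]] )]]]]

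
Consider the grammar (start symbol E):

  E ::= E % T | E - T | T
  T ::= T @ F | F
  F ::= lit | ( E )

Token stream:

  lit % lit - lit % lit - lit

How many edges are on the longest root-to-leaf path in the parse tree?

7

[E [E [E [E [E [T [F lit]]] % [T [F lit]]] - [T [F lit]]] % [T [F lit]]] - [T [F lit]]]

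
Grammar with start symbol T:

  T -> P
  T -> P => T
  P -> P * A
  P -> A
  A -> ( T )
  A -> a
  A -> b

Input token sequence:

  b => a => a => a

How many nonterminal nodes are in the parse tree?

[T [P [A b]] => [T [P [A a]] => [T [P [A a]] => [T [P [A a]]]]]]

12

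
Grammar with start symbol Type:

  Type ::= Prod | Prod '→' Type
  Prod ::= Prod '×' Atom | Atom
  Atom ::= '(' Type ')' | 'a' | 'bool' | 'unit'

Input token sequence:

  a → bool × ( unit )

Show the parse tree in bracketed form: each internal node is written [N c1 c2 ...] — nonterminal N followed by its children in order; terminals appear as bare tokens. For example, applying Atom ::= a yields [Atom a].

Type
Prod → Type
Atom → Type
a → Type
a → Prod
a → Prod × Atom
a → Atom × Atom
a → bool × Atom
a → bool × ( Type )
a → bool × ( Prod )
a → bool × ( Atom )
a → bool × ( unit )

[Type [Prod [Atom a]] → [Type [Prod [Prod [Atom bool]] × [Atom ( [Type [Prod [Atom unit]]] )]]]]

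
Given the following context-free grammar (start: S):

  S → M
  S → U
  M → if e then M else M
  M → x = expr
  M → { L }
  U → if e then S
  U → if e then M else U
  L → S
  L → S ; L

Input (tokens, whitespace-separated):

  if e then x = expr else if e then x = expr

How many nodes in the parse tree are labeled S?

[S [U if e then [M x = expr] else [U if e then [S [M x = expr]]]]]

2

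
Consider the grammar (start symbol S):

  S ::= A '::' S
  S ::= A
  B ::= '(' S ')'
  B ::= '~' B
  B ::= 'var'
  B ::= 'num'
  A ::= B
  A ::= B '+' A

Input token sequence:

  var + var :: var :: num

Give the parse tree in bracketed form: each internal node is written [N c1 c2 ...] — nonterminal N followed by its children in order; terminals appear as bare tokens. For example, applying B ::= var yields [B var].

[S [A [B var] + [A [B var]]] :: [S [A [B var]] :: [S [A [B num]]]]]

S
A :: S
B + A :: S
var + A :: S
var + B :: S
var + var :: S
var + var :: A :: S
var + var :: B :: S
var + var :: var :: S
var + var :: var :: A
var + var :: var :: B
var + var :: var :: num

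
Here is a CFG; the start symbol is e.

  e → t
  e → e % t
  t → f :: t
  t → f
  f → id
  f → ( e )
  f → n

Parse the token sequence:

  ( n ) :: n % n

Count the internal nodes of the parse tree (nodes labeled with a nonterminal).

[e [e [t [f ( [e [t [f n]]] )] :: [t [f n]]]] % [t [f n]]]

11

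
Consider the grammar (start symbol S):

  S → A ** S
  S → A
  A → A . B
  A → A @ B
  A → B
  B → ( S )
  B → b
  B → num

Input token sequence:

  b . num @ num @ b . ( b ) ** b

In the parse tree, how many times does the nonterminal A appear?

[S [A [A [A [A [A [B b]] . [B num]] @ [B num]] @ [B b]] . [B ( [S [A [B b]]] )]] ** [S [A [B b]]]]

7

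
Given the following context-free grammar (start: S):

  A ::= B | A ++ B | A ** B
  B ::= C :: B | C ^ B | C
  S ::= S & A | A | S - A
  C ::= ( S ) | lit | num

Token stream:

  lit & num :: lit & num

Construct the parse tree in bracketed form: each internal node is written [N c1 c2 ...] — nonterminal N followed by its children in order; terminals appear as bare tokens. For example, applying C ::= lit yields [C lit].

S
S & A
S & A & A
A & A & A
B & A & A
C & A & A
lit & A & A
lit & B & A
lit & C :: B & A
lit & num :: B & A
lit & num :: C & A
lit & num :: lit & A
lit & num :: lit & B
lit & num :: lit & C
lit & num :: lit & num

[S [S [S [A [B [C lit]]]] & [A [B [C num] :: [B [C lit]]]]] & [A [B [C num]]]]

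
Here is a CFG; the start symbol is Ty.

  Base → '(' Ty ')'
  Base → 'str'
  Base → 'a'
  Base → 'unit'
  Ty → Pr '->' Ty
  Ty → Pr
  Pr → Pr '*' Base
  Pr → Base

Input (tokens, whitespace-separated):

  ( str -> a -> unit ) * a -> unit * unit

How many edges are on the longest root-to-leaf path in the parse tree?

[Ty [Pr [Pr [Base ( [Ty [Pr [Base str]] -> [Ty [Pr [Base a]] -> [Ty [Pr [Base unit]]]]] )]] * [Base a]] -> [Ty [Pr [Pr [Base unit]] * [Base unit]]]]

9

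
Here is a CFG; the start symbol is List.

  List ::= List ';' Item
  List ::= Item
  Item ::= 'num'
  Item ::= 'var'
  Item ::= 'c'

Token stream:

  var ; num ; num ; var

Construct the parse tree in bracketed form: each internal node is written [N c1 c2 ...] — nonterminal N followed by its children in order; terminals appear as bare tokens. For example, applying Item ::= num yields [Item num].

List
List ; Item
List ; Item ; Item
List ; Item ; Item ; Item
Item ; Item ; Item ; Item
var ; Item ; Item ; Item
var ; num ; Item ; Item
var ; num ; num ; Item
var ; num ; num ; var

[List [List [List [List [Item var]] ; [Item num]] ; [Item num]] ; [Item var]]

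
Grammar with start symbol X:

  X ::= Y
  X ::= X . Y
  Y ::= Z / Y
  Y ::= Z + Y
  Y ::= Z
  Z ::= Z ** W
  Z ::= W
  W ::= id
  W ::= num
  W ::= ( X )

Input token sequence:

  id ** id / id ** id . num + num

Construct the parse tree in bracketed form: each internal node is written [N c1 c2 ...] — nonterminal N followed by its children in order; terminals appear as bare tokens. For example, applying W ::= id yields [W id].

X
X . Y
Y . Y
Z / Y . Y
Z ** W / Y . Y
W ** W / Y . Y
id ** W / Y . Y
id ** id / Y . Y
id ** id / Z . Y
id ** id / Z ** W . Y
id ** id / W ** W . Y
id ** id / id ** W . Y
id ** id / id ** id . Y
id ** id / id ** id . Z + Y
id ** id / id ** id . W + Y
id ** id / id ** id . num + Y
id ** id / id ** id . num + Z
id ** id / id ** id . num + W
id ** id / id ** id . num + num

[X [X [Y [Z [Z [W id]] ** [W id]] / [Y [Z [Z [W id]] ** [W id]]]]] . [Y [Z [W num]] + [Y [Z [W num]]]]]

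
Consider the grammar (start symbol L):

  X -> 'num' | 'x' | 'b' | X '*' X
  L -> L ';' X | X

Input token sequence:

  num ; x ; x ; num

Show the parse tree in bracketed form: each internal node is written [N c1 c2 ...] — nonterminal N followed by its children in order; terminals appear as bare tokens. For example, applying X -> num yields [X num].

L
L ; X
L ; X ; X
L ; X ; X ; X
X ; X ; X ; X
num ; X ; X ; X
num ; x ; X ; X
num ; x ; x ; X
num ; x ; x ; num

[L [L [L [L [X num]] ; [X x]] ; [X x]] ; [X num]]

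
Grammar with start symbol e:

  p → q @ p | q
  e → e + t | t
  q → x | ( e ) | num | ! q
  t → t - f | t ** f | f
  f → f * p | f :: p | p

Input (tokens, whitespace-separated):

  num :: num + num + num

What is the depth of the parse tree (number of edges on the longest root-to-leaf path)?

8

[e [e [e [t [f [f [p [q num]]] :: [p [q num]]]]] + [t [f [p [q num]]]]] + [t [f [p [q num]]]]]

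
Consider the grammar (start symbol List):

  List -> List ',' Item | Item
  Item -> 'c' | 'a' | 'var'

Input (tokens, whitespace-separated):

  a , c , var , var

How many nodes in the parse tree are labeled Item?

[List [List [List [List [Item a]] , [Item c]] , [Item var]] , [Item var]]

4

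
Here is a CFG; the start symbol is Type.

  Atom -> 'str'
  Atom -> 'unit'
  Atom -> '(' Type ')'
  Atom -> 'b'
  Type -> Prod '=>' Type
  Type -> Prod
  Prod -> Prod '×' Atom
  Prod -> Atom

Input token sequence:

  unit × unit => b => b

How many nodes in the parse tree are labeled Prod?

4

[Type [Prod [Prod [Atom unit]] × [Atom unit]] => [Type [Prod [Atom b]] => [Type [Prod [Atom b]]]]]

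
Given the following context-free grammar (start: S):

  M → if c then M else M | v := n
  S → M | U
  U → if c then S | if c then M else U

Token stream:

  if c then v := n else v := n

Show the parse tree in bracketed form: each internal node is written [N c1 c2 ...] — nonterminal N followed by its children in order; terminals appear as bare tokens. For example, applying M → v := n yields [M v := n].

[S [M if c then [M v := n] else [M v := n]]]

S
M
if c then M else M
if c then v := n else M
if c then v := n else v := n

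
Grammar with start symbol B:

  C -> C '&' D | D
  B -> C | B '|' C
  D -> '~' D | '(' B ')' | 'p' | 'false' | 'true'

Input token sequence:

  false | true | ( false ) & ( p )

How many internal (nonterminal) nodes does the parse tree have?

[B [B [B [C [D false]]] | [C [D true]]] | [C [C [D ( [B [C [D false]]] )]] & [D ( [B [C [D p]]] )]]]

17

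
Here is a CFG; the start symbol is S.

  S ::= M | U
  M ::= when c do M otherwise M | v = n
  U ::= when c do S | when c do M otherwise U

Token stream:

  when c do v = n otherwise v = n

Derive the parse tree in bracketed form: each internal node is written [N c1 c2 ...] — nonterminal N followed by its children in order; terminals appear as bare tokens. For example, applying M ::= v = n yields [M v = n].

[S [M when c do [M v = n] otherwise [M v = n]]]

S
M
when c do M otherwise M
when c do v = n otherwise M
when c do v = n otherwise v = n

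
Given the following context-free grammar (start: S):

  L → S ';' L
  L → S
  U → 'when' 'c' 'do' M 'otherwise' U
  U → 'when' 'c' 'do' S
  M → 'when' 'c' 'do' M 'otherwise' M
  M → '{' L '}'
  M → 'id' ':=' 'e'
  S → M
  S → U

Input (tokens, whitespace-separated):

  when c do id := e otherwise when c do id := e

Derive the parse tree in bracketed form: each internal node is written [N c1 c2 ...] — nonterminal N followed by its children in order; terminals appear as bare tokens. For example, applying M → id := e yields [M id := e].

[S [U when c do [M id := e] otherwise [U when c do [S [M id := e]]]]]

S
U
when c do M otherwise U
when c do id := e otherwise U
when c do id := e otherwise when c do S
when c do id := e otherwise when c do M
when c do id := e otherwise when c do id := e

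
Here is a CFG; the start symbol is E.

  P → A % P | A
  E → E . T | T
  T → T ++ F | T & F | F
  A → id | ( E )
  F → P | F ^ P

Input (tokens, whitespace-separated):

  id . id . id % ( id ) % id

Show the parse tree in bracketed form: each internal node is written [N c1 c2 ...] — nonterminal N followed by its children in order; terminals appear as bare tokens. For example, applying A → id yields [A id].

[E [E [E [T [F [P [A id]]]]] . [T [F [P [A id]]]]] . [T [F [P [A id] % [P [A ( [E [T [F [P [A id]]]]] )] % [P [A id]]]]]]]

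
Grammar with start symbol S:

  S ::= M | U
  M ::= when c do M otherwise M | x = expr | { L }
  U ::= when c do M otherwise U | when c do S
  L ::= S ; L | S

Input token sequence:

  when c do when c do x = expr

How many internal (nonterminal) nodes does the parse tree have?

6

[S [U when c do [S [U when c do [S [M x = expr]]]]]]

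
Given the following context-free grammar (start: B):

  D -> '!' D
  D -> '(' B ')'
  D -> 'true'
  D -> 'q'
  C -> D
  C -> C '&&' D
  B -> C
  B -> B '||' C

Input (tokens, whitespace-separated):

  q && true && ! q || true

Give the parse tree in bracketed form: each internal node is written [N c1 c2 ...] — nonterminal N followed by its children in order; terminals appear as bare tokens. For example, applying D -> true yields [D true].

[B [B [C [C [C [D q]] && [D true]] && [D ! [D q]]]] || [C [D true]]]

B
B || C
C || C
C && D || C
C && D && D || C
D && D && D || C
q && D && D || C
q && true && D || C
q && true && ! D || C
q && true && ! q || C
q && true && ! q || D
q && true && ! q || true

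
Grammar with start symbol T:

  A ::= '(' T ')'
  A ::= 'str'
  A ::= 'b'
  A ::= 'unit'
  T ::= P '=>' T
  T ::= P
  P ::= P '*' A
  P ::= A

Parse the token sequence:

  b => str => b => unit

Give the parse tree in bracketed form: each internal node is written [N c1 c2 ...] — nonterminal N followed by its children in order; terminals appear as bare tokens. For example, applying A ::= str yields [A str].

T
P => T
A => T
b => T
b => P => T
b => A => T
b => str => T
b => str => P => T
b => str => A => T
b => str => b => T
b => str => b => P
b => str => b => A
b => str => b => unit

[T [P [A b]] => [T [P [A str]] => [T [P [A b]] => [T [P [A unit]]]]]]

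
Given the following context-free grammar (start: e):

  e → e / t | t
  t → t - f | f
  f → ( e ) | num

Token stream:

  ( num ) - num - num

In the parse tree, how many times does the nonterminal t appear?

[e [t [t [t [f ( [e [t [f num]]] )]] - [f num]] - [f num]]]

4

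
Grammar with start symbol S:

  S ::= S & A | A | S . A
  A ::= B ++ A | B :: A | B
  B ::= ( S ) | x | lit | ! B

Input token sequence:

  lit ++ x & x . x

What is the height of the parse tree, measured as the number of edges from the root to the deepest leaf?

[S [S [S [A [B lit] ++ [A [B x]]]] & [A [B x]]] . [A [B x]]]

6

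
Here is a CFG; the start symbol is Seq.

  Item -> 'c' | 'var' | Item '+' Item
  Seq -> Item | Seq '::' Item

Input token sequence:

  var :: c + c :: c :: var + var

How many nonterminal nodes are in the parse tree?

12

[Seq [Seq [Seq [Seq [Item var]] :: [Item [Item c] + [Item c]]] :: [Item c]] :: [Item [Item var] + [Item var]]]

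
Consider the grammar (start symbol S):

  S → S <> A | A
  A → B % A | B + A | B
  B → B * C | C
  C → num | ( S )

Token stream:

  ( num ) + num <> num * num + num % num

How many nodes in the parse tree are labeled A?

[S [S [A [B [C ( [S [A [B [C num]]]] )]] + [A [B [C num]]]]] <> [A [B [B [C num]] * [C num]] + [A [B [C num]] % [A [B [C num]]]]]]

6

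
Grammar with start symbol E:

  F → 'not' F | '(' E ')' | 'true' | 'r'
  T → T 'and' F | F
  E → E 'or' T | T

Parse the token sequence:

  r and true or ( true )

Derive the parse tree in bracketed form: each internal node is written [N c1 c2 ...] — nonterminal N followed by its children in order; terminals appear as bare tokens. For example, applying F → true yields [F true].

[E [E [T [T [F r]] and [F true]]] or [T [F ( [E [T [F true]]] )]]]

E
E or T
T or T
T and F or T
F and F or T
r and F or T
r and true or T
r and true or F
r and true or ( E )
r and true or ( T )
r and true or ( F )
r and true or ( true )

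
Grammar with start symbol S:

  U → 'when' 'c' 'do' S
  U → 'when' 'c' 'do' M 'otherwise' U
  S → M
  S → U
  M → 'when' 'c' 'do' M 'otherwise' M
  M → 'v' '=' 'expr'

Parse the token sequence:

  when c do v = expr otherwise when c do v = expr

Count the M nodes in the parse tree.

2

[S [U when c do [M v = expr] otherwise [U when c do [S [M v = expr]]]]]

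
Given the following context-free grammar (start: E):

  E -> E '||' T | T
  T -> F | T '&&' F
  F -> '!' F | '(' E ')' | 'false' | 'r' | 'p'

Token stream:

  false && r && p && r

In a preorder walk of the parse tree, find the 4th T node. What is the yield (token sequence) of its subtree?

false

[E [T [T [T [T [F false]] && [F r]] && [F p]] && [F r]]]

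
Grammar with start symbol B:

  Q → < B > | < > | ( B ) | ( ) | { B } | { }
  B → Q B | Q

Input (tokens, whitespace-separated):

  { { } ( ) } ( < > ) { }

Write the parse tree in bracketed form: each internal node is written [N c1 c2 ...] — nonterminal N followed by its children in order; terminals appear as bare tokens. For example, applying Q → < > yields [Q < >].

B
Q B
{ B } B
{ Q B } B
{ { } B } B
{ { } Q } B
{ { } ( ) } B
{ { } ( ) } Q B
{ { } ( ) } ( B ) B
{ { } ( ) } ( Q ) B
{ { } ( ) } ( < > ) B
{ { } ( ) } ( < > ) Q
{ { } ( ) } ( < > ) { }

[B [Q { [B [Q { }] [B [Q ( )]]] }] [B [Q ( [B [Q < >]] )] [B [Q { }]]]]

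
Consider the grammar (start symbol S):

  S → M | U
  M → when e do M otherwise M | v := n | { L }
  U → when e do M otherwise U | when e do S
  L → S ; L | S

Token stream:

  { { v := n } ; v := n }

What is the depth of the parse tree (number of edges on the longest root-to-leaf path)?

[S [M { [L [S [M { [L [S [M v := n]]] }]] ; [L [S [M v := n]]]] }]]

8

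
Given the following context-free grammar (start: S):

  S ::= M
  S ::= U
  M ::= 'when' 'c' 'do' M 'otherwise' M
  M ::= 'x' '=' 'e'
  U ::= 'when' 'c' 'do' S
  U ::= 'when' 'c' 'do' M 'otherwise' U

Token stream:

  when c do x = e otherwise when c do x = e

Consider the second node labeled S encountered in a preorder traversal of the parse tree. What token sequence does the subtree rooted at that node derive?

x = e

[S [U when c do [M x = e] otherwise [U when c do [S [M x = e]]]]]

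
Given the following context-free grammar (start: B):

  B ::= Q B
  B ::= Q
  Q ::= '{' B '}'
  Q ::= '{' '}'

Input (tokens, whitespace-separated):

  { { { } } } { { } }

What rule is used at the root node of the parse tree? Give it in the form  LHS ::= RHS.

[B [Q { [B [Q { [B [Q { }]] }]] }] [B [Q { [B [Q { }]] }]]]

B ::= Q B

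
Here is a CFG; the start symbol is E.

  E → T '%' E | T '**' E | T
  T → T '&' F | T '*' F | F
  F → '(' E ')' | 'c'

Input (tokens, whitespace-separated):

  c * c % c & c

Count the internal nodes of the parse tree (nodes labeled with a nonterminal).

[E [T [T [F c]] * [F c]] % [E [T [T [F c]] & [F c]]]]

10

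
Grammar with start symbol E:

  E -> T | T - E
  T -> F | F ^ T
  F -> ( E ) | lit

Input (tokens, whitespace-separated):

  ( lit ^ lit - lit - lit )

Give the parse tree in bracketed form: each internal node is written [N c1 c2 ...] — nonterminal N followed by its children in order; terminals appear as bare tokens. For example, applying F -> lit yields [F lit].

E
T
F
( E )
( T - E )
( F ^ T - E )
( lit ^ T - E )
( lit ^ F - E )
( lit ^ lit - E )
( lit ^ lit - T - E )
( lit ^ lit - F - E )
( lit ^ lit - lit - E )
( lit ^ lit - lit - T )
( lit ^ lit - lit - F )
( lit ^ lit - lit - lit )

[E [T [F ( [E [T [F lit] ^ [T [F lit]]] - [E [T [F lit]] - [E [T [F lit]]]]] )]]]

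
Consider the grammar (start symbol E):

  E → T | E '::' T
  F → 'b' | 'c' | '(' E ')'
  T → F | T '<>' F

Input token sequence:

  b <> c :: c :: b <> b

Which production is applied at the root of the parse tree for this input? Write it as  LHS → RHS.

E → E '::' T

[E [E [E [T [T [F b]] <> [F c]]] :: [T [F c]]] :: [T [T [F b]] <> [F b]]]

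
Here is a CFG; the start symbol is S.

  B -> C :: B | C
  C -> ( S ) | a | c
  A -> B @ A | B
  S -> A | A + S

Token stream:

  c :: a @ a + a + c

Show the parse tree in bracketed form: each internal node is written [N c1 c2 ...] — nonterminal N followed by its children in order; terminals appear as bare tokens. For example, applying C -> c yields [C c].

[S [A [B [C c] :: [B [C a]]] @ [A [B [C a]]]] + [S [A [B [C a]]] + [S [A [B [C c]]]]]]

S
A + S
B @ A + S
C :: B @ A + S
c :: B @ A + S
c :: C @ A + S
c :: a @ A + S
c :: a @ B + S
c :: a @ C + S
c :: a @ a + S
c :: a @ a + A + S
c :: a @ a + B + S
c :: a @ a + C + S
c :: a @ a + a + S
c :: a @ a + a + A
c :: a @ a + a + B
c :: a @ a + a + C
c :: a @ a + a + c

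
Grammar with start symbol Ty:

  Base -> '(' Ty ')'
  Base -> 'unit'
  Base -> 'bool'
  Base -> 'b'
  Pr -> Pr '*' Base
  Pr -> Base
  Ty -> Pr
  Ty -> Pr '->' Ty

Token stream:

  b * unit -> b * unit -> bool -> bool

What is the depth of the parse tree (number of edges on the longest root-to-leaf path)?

6

[Ty [Pr [Pr [Base b]] * [Base unit]] -> [Ty [Pr [Pr [Base b]] * [Base unit]] -> [Ty [Pr [Base bool]] -> [Ty [Pr [Base bool]]]]]]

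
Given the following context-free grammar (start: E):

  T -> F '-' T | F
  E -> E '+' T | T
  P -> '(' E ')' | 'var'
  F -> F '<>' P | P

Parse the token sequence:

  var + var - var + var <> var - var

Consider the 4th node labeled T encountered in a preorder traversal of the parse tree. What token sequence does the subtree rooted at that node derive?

[E [E [E [T [F [P var]]]] + [T [F [P var]] - [T [F [P var]]]]] + [T [F [F [P var]] <> [P var]] - [T [F [P var]]]]]

var <> var - var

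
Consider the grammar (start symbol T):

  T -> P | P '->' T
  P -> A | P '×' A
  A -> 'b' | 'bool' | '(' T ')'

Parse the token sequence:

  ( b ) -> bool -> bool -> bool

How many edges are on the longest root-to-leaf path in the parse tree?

6

[T [P [A ( [T [P [A b]]] )]] -> [T [P [A bool]] -> [T [P [A bool]] -> [T [P [A bool]]]]]]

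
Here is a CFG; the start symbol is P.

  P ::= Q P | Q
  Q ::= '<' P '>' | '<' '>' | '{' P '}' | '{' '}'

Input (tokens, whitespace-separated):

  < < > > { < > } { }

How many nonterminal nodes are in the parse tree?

[P [Q < [P [Q < >]] >] [P [Q { [P [Q < >]] }] [P [Q { }]]]]

10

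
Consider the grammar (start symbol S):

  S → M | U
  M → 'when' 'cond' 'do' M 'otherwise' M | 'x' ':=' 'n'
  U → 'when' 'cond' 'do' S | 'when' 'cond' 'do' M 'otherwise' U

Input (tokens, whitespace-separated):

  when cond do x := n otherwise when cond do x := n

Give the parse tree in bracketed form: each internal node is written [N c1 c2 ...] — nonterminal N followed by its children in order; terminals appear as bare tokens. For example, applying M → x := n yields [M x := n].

S
U
when cond do M otherwise U
when cond do x := n otherwise U
when cond do x := n otherwise when cond do S
when cond do x := n otherwise when cond do M
when cond do x := n otherwise when cond do x := n

[S [U when cond do [M x := n] otherwise [U when cond do [S [M x := n]]]]]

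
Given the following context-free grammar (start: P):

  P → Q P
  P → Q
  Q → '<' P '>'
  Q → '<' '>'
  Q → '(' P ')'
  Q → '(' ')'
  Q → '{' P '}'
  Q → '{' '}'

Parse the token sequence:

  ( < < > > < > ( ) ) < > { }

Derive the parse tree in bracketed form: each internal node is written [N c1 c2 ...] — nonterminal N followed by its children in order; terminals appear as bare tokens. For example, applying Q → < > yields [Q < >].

P
Q P
( P ) P
( Q P ) P
( < P > P ) P
( < Q > P ) P
( < < > > P ) P
( < < > > Q P ) P
( < < > > < > P ) P
( < < > > < > Q ) P
( < < > > < > ( ) ) P
( < < > > < > ( ) ) Q P
( < < > > < > ( ) ) < > P
( < < > > < > ( ) ) < > Q
( < < > > < > ( ) ) < > { }

[P [Q ( [P [Q < [P [Q < >]] >] [P [Q < >] [P [Q ( )]]]] )] [P [Q < >] [P [Q { }]]]]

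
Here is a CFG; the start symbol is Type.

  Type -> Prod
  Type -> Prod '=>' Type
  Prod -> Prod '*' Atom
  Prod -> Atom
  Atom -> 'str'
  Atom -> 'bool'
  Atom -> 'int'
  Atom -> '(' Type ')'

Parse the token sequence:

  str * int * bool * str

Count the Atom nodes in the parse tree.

[Type [Prod [Prod [Prod [Prod [Atom str]] * [Atom int]] * [Atom bool]] * [Atom str]]]

4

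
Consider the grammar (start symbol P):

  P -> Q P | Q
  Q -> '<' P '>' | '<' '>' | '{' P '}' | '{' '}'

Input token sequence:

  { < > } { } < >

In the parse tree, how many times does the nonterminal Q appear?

4

[P [Q { [P [Q < >]] }] [P [Q { }] [P [Q < >]]]]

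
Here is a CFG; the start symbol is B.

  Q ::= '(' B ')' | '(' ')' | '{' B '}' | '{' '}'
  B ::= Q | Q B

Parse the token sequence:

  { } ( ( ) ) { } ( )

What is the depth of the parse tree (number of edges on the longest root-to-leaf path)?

[B [Q { }] [B [Q ( [B [Q ( )]] )] [B [Q { }] [B [Q ( )]]]]]

5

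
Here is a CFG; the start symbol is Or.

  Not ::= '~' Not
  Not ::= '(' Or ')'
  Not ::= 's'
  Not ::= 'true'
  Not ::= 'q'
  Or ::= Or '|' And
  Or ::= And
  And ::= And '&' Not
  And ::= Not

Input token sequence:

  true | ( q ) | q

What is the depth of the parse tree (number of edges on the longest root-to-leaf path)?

7

[Or [Or [Or [And [Not true]]] | [And [Not ( [Or [And [Not q]]] )]]] | [And [Not q]]]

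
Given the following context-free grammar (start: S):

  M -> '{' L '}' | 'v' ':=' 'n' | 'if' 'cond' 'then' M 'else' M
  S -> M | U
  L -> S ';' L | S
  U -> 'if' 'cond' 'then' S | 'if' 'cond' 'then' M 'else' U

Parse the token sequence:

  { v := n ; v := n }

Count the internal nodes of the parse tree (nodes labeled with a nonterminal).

8

[S [M { [L [S [M v := n]] ; [L [S [M v := n]]]] }]]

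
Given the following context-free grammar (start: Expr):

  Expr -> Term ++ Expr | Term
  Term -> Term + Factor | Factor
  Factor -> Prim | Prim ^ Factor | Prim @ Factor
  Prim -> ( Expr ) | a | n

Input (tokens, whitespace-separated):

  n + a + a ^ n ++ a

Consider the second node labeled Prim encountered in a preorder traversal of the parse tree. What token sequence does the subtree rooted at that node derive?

a

[Expr [Term [Term [Term [Factor [Prim n]]] + [Factor [Prim a]]] + [Factor [Prim a] ^ [Factor [Prim n]]]] ++ [Expr [Term [Factor [Prim a]]]]]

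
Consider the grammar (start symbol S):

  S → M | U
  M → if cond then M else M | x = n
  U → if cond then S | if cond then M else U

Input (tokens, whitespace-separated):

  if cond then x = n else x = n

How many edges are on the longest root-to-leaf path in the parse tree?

[S [M if cond then [M x = n] else [M x = n]]]

3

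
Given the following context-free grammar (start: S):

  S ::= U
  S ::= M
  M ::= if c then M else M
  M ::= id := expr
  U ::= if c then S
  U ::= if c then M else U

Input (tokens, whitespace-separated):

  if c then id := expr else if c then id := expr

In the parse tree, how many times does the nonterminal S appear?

2

[S [U if c then [M id := expr] else [U if c then [S [M id := expr]]]]]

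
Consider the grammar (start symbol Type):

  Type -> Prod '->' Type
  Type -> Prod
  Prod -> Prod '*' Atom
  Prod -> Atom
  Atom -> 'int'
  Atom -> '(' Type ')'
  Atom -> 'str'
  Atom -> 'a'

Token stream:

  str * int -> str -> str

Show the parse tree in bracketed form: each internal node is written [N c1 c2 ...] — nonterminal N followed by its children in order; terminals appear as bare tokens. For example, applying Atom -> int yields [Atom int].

[Type [Prod [Prod [Atom str]] * [Atom int]] -> [Type [Prod [Atom str]] -> [Type [Prod [Atom str]]]]]

Type
Prod -> Type
Prod * Atom -> Type
Atom * Atom -> Type
str * Atom -> Type
str * int -> Type
str * int -> Prod -> Type
str * int -> Atom -> Type
str * int -> str -> Type
str * int -> str -> Prod
str * int -> str -> Atom
str * int -> str -> str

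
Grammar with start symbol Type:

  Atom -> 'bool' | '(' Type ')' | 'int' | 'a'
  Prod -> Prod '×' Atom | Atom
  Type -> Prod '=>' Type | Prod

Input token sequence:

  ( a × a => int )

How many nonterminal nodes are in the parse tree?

[Type [Prod [Atom ( [Type [Prod [Prod [Atom a]] × [Atom a]] => [Type [Prod [Atom int]]]] )]]]

11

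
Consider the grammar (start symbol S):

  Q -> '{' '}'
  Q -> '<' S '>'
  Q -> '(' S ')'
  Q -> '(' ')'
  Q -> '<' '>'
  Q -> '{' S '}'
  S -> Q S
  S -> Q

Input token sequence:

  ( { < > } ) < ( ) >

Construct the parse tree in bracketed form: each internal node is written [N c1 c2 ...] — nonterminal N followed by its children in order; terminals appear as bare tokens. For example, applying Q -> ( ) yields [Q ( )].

[S [Q ( [S [Q { [S [Q < >]] }]] )] [S [Q < [S [Q ( )]] >]]]

S
Q S
( S ) S
( Q ) S
( { S } ) S
( { Q } ) S
( { < > } ) S
( { < > } ) Q
( { < > } ) < S >
( { < > } ) < Q >
( { < > } ) < ( ) >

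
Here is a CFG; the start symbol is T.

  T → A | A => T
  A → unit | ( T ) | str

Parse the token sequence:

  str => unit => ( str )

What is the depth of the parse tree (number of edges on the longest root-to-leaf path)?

6

[T [A str] => [T [A unit] => [T [A ( [T [A str]] )]]]]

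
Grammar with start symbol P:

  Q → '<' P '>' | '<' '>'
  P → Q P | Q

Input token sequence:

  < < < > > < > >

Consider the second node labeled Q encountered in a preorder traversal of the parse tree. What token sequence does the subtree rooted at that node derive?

[P [Q < [P [Q < [P [Q < >]] >] [P [Q < >]]] >]]

< < > >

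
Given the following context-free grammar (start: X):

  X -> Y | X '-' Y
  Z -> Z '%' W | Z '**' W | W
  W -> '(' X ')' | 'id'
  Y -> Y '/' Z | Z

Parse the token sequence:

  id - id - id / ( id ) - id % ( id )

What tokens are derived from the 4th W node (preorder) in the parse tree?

( id )

[X [X [X [X [Y [Z [W id]]]] - [Y [Z [W id]]]] - [Y [Y [Z [W id]]] / [Z [W ( [X [Y [Z [W id]]]] )]]]] - [Y [Z [Z [W id]] % [W ( [X [Y [Z [W id]]]] )]]]]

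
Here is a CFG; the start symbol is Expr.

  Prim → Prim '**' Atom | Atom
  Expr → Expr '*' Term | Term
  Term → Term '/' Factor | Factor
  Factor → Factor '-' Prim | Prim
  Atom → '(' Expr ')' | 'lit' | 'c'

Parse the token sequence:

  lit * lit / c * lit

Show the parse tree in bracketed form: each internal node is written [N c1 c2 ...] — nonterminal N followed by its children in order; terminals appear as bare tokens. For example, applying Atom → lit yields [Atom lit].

Expr
Expr * Term
Expr * Term * Term
Term * Term * Term
Factor * Term * Term
Prim * Term * Term
Atom * Term * Term
lit * Term * Term
lit * Term / Factor * Term
lit * Factor / Factor * Term
lit * Prim / Factor * Term
lit * Atom / Factor * Term
lit * lit / Factor * Term
lit * lit / Prim * Term
lit * lit / Atom * Term
lit * lit / c * Term
lit * lit / c * Factor
lit * lit / c * Prim
lit * lit / c * Atom
lit * lit / c * lit

[Expr [Expr [Expr [Term [Factor [Prim [Atom lit]]]]] * [Term [Term [Factor [Prim [Atom lit]]]] / [Factor [Prim [Atom c]]]]] * [Term [Factor [Prim [Atom lit]]]]]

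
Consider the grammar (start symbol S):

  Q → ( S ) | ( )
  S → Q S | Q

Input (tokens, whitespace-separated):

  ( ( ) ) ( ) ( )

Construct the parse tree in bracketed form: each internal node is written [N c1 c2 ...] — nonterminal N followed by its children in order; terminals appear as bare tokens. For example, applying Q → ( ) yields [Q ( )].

S
Q S
( S ) S
( Q ) S
( ( ) ) S
( ( ) ) Q S
( ( ) ) ( ) S
( ( ) ) ( ) Q
( ( ) ) ( ) ( )

[S [Q ( [S [Q ( )]] )] [S [Q ( )] [S [Q ( )]]]]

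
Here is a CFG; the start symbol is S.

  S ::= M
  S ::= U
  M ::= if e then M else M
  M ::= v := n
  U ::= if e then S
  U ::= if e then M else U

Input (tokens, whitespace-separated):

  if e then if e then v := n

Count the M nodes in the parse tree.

[S [U if e then [S [U if e then [S [M v := n]]]]]]

1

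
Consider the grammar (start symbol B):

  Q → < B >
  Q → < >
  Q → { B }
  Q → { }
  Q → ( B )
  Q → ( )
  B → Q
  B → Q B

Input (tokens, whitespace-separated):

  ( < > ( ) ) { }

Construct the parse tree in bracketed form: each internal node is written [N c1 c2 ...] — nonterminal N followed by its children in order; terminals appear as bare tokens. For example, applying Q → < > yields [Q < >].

[B [Q ( [B [Q < >] [B [Q ( )]]] )] [B [Q { }]]]

B
Q B
( B ) B
( Q B ) B
( < > B ) B
( < > Q ) B
( < > ( ) ) B
( < > ( ) ) Q
( < > ( ) ) { }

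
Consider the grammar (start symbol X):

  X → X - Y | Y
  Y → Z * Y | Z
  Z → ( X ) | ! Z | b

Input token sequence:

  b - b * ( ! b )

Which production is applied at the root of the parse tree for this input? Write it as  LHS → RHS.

[X [X [Y [Z b]]] - [Y [Z b] * [Y [Z ( [X [Y [Z ! [Z b]]]] )]]]]

X → X - Y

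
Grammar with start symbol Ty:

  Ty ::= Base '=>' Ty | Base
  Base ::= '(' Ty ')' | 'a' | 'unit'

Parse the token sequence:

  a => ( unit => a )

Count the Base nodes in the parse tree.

4

[Ty [Base a] => [Ty [Base ( [Ty [Base unit] => [Ty [Base a]]] )]]]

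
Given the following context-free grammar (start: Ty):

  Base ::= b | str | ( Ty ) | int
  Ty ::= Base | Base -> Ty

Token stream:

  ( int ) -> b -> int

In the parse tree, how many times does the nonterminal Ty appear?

[Ty [Base ( [Ty [Base int]] )] -> [Ty [Base b] -> [Ty [Base int]]]]

4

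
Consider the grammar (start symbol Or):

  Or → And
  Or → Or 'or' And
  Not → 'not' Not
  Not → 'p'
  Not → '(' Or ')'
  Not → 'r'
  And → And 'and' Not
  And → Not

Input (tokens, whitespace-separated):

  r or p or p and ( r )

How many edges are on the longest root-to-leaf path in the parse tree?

6

[Or [Or [Or [And [Not r]]] or [And [Not p]]] or [And [And [Not p]] and [Not ( [Or [And [Not r]]] )]]]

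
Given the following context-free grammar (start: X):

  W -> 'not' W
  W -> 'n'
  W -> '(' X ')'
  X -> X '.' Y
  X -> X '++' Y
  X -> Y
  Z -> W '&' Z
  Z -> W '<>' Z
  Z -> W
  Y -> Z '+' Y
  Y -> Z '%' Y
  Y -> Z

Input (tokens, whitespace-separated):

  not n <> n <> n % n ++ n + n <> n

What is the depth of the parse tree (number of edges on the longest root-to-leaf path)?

[X [X [Y [Z [W not [W n]] <> [Z [W n] <> [Z [W n]]]] % [Y [Z [W n]]]]] ++ [Y [Z [W n]] + [Y [Z [W n] <> [Z [W n]]]]]]

7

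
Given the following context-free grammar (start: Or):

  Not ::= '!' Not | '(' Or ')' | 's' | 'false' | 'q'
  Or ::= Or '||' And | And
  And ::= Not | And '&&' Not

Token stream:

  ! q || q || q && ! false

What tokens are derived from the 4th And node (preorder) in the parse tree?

q

[Or [Or [Or [And [Not ! [Not q]]]] || [And [Not q]]] || [And [And [Not q]] && [Not ! [Not false]]]]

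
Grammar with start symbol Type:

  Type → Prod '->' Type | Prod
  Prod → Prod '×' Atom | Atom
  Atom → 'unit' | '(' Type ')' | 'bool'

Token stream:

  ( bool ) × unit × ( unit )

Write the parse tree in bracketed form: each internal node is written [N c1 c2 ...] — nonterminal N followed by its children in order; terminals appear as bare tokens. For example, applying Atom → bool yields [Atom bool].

[Type [Prod [Prod [Prod [Atom ( [Type [Prod [Atom bool]]] )]] × [Atom unit]] × [Atom ( [Type [Prod [Atom unit]]] )]]]

Type
Prod
Prod × Atom
Prod × Atom × Atom
Atom × Atom × Atom
( Type ) × Atom × Atom
( Prod ) × Atom × Atom
( Atom ) × Atom × Atom
( bool ) × Atom × Atom
( bool ) × unit × Atom
( bool ) × unit × ( Type )
( bool ) × unit × ( Prod )
( bool ) × unit × ( Atom )
( bool ) × unit × ( unit )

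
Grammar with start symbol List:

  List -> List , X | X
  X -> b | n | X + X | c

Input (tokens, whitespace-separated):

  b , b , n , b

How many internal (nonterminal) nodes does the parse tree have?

[List [List [List [List [X b]] , [X b]] , [X n]] , [X b]]

8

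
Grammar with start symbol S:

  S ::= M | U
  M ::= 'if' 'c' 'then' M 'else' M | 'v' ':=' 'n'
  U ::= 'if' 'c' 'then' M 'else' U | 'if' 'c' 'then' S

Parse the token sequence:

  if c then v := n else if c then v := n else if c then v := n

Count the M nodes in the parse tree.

3

[S [U if c then [M v := n] else [U if c then [M v := n] else [U if c then [S [M v := n]]]]]]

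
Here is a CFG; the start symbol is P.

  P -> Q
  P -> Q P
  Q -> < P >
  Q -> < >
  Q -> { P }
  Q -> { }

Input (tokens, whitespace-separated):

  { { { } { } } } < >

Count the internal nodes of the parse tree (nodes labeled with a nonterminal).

10

[P [Q { [P [Q { [P [Q { }] [P [Q { }]]] }]] }] [P [Q < >]]]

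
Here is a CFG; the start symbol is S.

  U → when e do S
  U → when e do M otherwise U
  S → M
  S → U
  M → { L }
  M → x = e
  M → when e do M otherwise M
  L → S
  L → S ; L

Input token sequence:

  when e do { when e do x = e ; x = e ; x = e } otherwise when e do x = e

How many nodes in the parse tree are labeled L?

3

[S [U when e do [M { [L [S [U when e do [S [M x = e]]]] ; [L [S [M x = e]] ; [L [S [M x = e]]]]] }] otherwise [U when e do [S [M x = e]]]]]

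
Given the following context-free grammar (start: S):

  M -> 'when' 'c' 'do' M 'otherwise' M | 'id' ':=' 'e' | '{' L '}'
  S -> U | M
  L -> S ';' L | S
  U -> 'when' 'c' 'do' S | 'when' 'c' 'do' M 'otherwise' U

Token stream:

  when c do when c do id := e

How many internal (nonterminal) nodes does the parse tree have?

6

[S [U when c do [S [U when c do [S [M id := e]]]]]]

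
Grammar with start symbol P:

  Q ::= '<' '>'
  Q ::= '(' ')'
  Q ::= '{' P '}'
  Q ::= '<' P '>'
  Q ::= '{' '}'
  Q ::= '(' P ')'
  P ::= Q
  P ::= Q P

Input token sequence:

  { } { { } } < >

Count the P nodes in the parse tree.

4

[P [Q { }] [P [Q { [P [Q { }]] }] [P [Q < >]]]]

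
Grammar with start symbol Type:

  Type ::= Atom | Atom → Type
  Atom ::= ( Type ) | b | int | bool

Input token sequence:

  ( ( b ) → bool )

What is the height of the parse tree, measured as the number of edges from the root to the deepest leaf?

[Type [Atom ( [Type [Atom ( [Type [Atom b]] )] → [Type [Atom bool]]] )]]

6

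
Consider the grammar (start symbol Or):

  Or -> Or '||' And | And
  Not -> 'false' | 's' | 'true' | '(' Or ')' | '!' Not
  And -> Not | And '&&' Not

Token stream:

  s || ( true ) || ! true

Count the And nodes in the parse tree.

[Or [Or [Or [And [Not s]]] || [And [Not ( [Or [And [Not true]]] )]]] || [And [Not ! [Not true]]]]

4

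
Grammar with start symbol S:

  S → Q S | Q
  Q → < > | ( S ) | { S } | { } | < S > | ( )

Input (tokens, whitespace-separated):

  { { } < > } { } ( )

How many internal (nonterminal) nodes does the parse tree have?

[S [Q { [S [Q { }] [S [Q < >]]] }] [S [Q { }] [S [Q ( )]]]]

10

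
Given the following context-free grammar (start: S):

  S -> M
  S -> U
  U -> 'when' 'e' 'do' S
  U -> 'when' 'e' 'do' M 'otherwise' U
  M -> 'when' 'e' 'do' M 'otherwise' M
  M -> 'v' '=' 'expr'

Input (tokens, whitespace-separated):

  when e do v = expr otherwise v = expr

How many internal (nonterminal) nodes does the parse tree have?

[S [M when e do [M v = expr] otherwise [M v = expr]]]

4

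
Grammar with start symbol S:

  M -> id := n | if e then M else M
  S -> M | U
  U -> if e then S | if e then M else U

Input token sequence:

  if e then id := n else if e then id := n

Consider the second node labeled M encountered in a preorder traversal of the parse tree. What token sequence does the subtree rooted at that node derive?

[S [U if e then [M id := n] else [U if e then [S [M id := n]]]]]

id := n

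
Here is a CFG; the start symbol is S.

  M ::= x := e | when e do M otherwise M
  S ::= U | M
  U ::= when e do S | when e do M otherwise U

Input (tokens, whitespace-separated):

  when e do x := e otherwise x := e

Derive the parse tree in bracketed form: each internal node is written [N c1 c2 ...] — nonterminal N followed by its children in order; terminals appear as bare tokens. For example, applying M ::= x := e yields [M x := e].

[S [M when e do [M x := e] otherwise [M x := e]]]

S
M
when e do M otherwise M
when e do x := e otherwise M
when e do x := e otherwise x := e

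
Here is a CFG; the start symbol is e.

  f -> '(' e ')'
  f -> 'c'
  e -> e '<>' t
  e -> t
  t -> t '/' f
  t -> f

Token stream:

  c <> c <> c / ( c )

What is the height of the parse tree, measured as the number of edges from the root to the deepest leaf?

6

[e [e [e [t [f c]]] <> [t [f c]]] <> [t [t [f c]] / [f ( [e [t [f c]]] )]]]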